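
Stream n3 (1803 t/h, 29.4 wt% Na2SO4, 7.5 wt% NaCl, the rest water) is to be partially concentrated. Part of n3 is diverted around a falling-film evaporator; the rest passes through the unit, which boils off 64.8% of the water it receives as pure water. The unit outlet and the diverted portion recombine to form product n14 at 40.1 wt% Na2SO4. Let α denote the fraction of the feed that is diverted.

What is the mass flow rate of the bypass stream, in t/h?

All 1803×0.294 = 530.08 t/h of Na2SO4 reaches n14, so n14 = 530.08/0.401 = 1321.9 t/h and vapour = 481.1 t/h.
The evaporator receives (1−α)·1803 of feed at 0.631 water and removes 0.648 of that water:
0.648×0.631×(1−α)×1803 = 481.1
(1−α) = 481.1/737.23 = 0.6526;  α = 0.3474.
Bypass flow = 0.3474×1803 = 626.39 t/h.

626.4 t/h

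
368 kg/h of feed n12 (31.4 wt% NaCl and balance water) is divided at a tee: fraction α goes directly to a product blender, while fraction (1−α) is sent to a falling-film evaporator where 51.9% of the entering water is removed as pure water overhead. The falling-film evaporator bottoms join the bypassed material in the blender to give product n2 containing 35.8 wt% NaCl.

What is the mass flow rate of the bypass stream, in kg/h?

241 kg/h

All 368×0.314 = 115.55 kg/h of NaCl reaches n2, so n2 = 115.55/0.358 = 322.77 kg/h and vapour = 45.229 kg/h.
The evaporator receives (1−α)·368 of feed at 0.686 water and removes 0.519 of that water:
0.519×0.686×(1−α)×368 = 45.229
(1−α) = 45.229/131.02 = 0.3452;  α = 0.6548.
Bypass flow = 0.6548×368 = 240.96 kg/h.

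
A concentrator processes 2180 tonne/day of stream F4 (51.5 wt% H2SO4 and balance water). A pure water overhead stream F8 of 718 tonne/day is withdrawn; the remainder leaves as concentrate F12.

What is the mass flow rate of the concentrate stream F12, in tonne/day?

1462 tonne/day

Concentrate = 2180 − 718 = 1462 tonne/day.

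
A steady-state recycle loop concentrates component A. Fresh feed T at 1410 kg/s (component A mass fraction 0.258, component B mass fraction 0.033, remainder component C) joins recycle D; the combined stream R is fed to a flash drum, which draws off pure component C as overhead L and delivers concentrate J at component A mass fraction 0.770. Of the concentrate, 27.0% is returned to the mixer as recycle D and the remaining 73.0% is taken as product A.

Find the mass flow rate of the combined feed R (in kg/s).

1585 kg/s

Overall component A balance (none leaves overhead): component A in fresh feed = component A in product, i.e. 1410×0.258 = (1−0.270)·J·0.770.
J = 363.78/(0.770×0.730) = 647.18 kg/s.
Recycle D = 0.270×647.18 = 174.74 kg/s.
Combined feed R = 1410 + 174.74 = 1584.7 kg/s.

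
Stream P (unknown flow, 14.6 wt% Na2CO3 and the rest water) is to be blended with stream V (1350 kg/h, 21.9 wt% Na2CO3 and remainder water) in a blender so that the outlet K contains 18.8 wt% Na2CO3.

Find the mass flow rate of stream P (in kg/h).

Let P be the unknown flow. Total out = 1350 + P.
Na2CO3 balance: 295.65 + 0.146·P = 0.188·(1350 + P)
(0.146 − 0.188)·P = 0.188×1350 − 295.65 = -41.85
P = -41.85 / -0.042 = 996.43 kg/h

996.4 kg/h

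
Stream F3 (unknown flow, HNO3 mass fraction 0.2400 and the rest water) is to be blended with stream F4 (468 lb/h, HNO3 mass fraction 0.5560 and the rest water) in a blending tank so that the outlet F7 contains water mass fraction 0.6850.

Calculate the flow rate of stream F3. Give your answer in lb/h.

1504 lb/h

Let F3 be the unknown flow. Total out = 468 + F3.
water balance: 207.79 + 0.760·F3 = 0.685·(468 + F3)
(0.760 − 0.685)·F3 = 0.685×468 − 207.79 = 112.79
F3 = 112.79 / 0.075 = 1503.8 lb/h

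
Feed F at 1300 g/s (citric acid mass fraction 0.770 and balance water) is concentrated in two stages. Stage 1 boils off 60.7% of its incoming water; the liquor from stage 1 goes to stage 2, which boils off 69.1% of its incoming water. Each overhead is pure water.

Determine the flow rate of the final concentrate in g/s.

1037 g/s

water in feed = 1300×0.230 = 299 g/s.
After stage 1: water left = (1−0.607)×299 = 117.51; stream total = 1118.5 g/s.
After stage 2: water left = (1−0.691)×117.51 = 36.31; final concentrate = 1037.3 g/s.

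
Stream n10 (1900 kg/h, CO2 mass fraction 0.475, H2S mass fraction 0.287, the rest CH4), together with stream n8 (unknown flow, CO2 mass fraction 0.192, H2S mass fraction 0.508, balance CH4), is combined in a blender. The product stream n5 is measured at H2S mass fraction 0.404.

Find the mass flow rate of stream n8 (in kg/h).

2138 kg/h

Let n8 be the unknown flow. Total out = 1900 + n8.
H2S balance: 545.3 + 0.508·n8 = 0.404·(1900 + n8)
(0.508 − 0.404)·n8 = 0.404×1900 − 545.3 = 222.3
n8 = 222.3 / 0.104 = 2137.5 kg/h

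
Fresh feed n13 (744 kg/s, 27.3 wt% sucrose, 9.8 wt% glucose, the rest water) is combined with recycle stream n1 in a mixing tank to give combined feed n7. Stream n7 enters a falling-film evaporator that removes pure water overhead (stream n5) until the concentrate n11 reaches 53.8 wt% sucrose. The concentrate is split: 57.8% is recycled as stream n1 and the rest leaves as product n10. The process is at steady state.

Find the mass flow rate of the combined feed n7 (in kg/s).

1261 kg/s

Overall sucrose balance (none leaves overhead): sucrose in fresh feed = sucrose in product, i.e. 744×0.273 = (1−0.578)·n11·0.538.
n11 = 203.11/(0.538×0.422) = 894.62 kg/s.
Recycle n1 = 0.578×894.62 = 517.09 kg/s.
Combined feed n7 = 744 + 517.09 = 1261.1 kg/s.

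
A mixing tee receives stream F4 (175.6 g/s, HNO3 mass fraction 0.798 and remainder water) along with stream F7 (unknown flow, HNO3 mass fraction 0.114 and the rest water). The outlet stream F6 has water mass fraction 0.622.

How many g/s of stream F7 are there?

279.4 g/s

Let F7 be the unknown flow. Total out = 175.6 + F7.
water balance: 35.471 + 0.886·F7 = 0.622·(175.6 + F7)
(0.886 − 0.622)·F7 = 0.622×175.6 − 35.471 = 73.752
F7 = 73.752 / 0.264 = 279.36 g/s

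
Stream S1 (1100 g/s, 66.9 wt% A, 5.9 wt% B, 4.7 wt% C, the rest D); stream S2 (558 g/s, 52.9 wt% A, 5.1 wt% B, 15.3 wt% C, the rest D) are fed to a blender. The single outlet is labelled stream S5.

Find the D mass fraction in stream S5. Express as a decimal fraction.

0.239

Total flow out = 1100 + 558 = 1658 g/s.
D in = 1100×0.225 + 558×0.267 = 396.49 g/s.
D mass fraction in S5 = 396.49/1658 = 0.239.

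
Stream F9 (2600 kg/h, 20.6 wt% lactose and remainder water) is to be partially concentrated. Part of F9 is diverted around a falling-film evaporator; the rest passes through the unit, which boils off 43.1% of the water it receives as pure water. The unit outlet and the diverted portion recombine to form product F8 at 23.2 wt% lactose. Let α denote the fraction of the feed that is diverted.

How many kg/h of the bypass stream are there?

All 2600×0.206 = 535.6 kg/h of lactose reaches F8, so F8 = 535.6/0.232 = 2308.6 kg/h and vapour = 291.38 kg/h.
The evaporator receives (1−α)·2600 of feed at 0.794 water and removes 0.431 of that water:
0.431×0.794×(1−α)×2600 = 291.38
(1−α) = 291.38/889.76 = 0.3275;  α = 0.6725.
Bypass flow = 0.6725×2600 = 1748.5 kg/h.

1749 kg/h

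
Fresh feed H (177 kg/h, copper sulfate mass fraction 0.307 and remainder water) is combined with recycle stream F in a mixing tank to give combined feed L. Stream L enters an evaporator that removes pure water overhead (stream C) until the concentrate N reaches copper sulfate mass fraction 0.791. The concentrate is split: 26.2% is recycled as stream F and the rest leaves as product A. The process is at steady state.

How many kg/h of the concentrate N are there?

Overall copper sulfate balance (none leaves overhead): copper sulfate in fresh feed = copper sulfate in product, i.e. 177×0.307 = (1−0.262)·N·0.791.
N = 54.339/(0.791×0.738) = 93.085 kg/h.

93.08 kg/h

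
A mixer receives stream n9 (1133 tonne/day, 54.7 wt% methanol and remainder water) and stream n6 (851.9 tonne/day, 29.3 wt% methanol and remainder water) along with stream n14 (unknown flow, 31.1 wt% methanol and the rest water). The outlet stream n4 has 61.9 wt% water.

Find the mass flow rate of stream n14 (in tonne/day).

Let n14 be the unknown flow. Total out = 1984.9 + n14.
water balance: 1115.5 + 0.689·n14 = 0.619·(1984.9 + n14)
(0.689 − 0.619)·n14 = 0.619×1984.9 − 1115.5 = 113.11
n14 = 113.11 / 0.070 = 1615.9 tonne/day

1616 tonne/day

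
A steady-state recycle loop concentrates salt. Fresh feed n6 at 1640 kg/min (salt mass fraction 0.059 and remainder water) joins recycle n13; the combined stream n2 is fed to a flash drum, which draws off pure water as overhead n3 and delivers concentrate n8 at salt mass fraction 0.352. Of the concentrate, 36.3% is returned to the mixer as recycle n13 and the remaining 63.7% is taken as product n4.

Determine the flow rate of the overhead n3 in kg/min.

Overall salt balance (none leaves overhead): salt in fresh feed = salt in product, i.e. 1640×0.059 = (1−0.363)·n8·0.352.
n8 = 96.76/(0.352×0.637) = 431.53 kg/min.
Recycle n13 = 0.363×431.53 = 156.65 kg/min.
Combined feed n2 = 1640 + 156.65 = 1796.6 kg/min.
Overhead n3 = n2 − n8 = 1796.6 − 431.53 = 1365.1 kg/min.

1365 kg/min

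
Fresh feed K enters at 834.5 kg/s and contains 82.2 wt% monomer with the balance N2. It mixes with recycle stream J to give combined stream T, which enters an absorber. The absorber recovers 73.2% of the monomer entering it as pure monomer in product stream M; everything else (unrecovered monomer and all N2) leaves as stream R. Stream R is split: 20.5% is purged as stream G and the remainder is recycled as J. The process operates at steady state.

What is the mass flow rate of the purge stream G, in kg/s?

N2 enters only via K and leaves only via the purge: 834.5×0.178 = 0.205×(N2 in R), and the absorber passes all N2, so N2 in T = N2 in R = 724.59 kg/s.
monomer in T: m_A = 834.5×0.822 + (1−0.205)·(1−0.732)·m_A, so m_A = 685.96/0.7869 = 871.68 kg/s.
R = (1−0.732)×871.68 + 724.59 = 958.2 kg/s.
Purge G = 0.205×958.2 = 196.43 kg/s.

196.4 kg/s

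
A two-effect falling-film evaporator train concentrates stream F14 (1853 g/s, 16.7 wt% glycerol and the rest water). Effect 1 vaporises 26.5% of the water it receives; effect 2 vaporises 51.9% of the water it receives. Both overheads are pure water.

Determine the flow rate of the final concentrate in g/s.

855.1 g/s

water in feed = 1853×0.833 = 1543.5 g/s.
After stage 1: water left = (1−0.265)×1543.5 = 1134.5; stream total = 1444 g/s.
After stage 2: water left = (1−0.519)×1134.5 = 545.7; final concentrate = 855.15 g/s.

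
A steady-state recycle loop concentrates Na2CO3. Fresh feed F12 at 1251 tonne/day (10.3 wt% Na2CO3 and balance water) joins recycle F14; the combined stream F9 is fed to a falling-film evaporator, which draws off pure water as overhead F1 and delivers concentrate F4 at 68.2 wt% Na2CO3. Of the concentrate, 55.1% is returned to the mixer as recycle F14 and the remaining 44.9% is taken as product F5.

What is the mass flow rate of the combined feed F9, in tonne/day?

Overall Na2CO3 balance (none leaves overhead): Na2CO3 in fresh feed = Na2CO3 in product, i.e. 1251×0.103 = (1−0.551)·F4·0.682.
F4 = 128.85/(0.682×0.449) = 420.79 tonne/day.
Recycle F14 = 0.551×420.79 = 231.85 tonne/day.
Combined feed F9 = 1251 + 231.85 = 1482.9 tonne/day.

1483 tonne/day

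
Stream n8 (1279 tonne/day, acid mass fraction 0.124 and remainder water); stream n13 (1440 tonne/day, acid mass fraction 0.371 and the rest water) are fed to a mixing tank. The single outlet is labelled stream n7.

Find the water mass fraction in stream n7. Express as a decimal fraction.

0.745

Total flow out = 1279 + 1440 = 2719 tonne/day.
water in = 1279×0.876 + 1440×0.629 = 2026.2 tonne/day.
water mass fraction in n7 = 2026.2/2719 = 0.745.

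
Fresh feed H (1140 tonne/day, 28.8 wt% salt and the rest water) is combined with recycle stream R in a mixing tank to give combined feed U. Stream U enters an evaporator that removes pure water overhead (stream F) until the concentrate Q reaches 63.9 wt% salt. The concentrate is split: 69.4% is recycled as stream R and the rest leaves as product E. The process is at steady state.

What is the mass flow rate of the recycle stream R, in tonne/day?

Overall salt balance (none leaves overhead): salt in fresh feed = salt in product, i.e. 1140×0.288 = (1−0.694)·Q·0.639.
Q = 328.32/(0.639×0.306) = 1679.1 tonne/day.
Recycle R = 0.694×1679.1 = 1165.3 tonne/day.

1165 tonne/day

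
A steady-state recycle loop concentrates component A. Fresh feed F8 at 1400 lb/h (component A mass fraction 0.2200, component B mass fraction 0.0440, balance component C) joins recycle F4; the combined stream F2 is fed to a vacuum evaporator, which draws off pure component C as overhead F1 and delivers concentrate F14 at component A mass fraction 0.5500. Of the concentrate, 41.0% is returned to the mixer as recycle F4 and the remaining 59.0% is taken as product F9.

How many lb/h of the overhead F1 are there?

Overall component A balance (none leaves overhead): component A in fresh feed = component A in product, i.e. 1400×0.220 = (1−0.410)·F14·0.550.
F14 = 308/(0.550×0.590) = 949.15 lb/h.
Recycle F4 = 0.410×949.15 = 389.15 lb/h.
Combined feed F2 = 1400 + 389.15 = 1789.2 lb/h.
Overhead F1 = F2 − F14 = 1789.2 − 949.15 = 840 lb/h.

840 lb/h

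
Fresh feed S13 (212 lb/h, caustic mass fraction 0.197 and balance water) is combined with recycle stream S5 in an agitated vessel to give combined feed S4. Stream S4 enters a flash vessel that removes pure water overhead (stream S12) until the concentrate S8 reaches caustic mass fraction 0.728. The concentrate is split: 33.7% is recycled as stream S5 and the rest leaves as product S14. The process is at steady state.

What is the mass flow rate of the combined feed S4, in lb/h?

Overall caustic balance (none leaves overhead): caustic in fresh feed = caustic in product, i.e. 212×0.197 = (1−0.337)·S8·0.728.
S8 = 41.764/(0.728×0.663) = 86.528 lb/h.
Recycle S5 = 0.337×86.528 = 29.16 lb/h.
Combined feed S4 = 212 + 29.16 = 241.16 lb/h.

241.2 lb/h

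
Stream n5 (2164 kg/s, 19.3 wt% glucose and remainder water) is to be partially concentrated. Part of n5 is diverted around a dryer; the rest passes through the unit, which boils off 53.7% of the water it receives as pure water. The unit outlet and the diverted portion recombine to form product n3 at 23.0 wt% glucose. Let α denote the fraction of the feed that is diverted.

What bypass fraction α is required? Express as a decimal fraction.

All 2164×0.193 = 417.65 kg/s of glucose reaches n3, so n3 = 417.65/0.230 = 1815.9 kg/s and vapour = 348.12 kg/s.
The evaporator receives (1−α)·2164 of feed at 0.807 water and removes 0.537 of that water:
0.537×0.807×(1−α)×2164 = 348.12
(1−α) = 348.12/937.79 = 0.3712;  α = 0.6288.

0.629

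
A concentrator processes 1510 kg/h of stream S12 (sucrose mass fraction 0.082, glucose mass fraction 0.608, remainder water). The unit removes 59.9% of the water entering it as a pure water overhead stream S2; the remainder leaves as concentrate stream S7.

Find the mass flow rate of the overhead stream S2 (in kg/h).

water entering = 1510×0.310 = 468.1 kg/h; overhead removed = 0.599×468.1 = 280.39 kg/h.

280.4 kg/h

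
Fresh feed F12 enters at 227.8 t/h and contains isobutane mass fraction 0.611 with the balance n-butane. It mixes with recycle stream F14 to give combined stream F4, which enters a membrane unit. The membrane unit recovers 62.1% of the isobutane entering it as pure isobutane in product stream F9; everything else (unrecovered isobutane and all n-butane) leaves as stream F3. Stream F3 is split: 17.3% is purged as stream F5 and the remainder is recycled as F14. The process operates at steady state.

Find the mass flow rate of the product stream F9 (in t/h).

isobutane in F4: m_A = 227.8×0.611 + (1−0.173)·(1−0.621)·m_A, so m_A = 139.19/0.6866 = 202.73 t/h.
Product F9 = 0.621×202.73 = 125.89 t/h.

125.9 t/h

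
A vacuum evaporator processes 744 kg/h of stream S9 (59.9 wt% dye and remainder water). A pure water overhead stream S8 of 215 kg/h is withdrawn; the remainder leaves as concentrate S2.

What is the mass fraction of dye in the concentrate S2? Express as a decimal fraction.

0.8424

dye is not removed: 744×0.599 = 445.66 kg/h of dye enters S2.
Concentrate = 744 − 215 = 529 kg/h.
Mass fraction = 445.66/529 = 0.8424.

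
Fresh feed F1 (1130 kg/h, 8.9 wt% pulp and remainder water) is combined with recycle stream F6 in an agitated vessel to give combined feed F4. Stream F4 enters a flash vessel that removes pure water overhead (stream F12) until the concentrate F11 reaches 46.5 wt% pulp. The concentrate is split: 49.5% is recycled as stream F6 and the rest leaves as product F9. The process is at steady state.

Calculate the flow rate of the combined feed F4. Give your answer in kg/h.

1342 kg/h

Overall pulp balance (none leaves overhead): pulp in fresh feed = pulp in product, i.e. 1130×0.089 = (1−0.495)·F11·0.465.
F11 = 100.57/(0.465×0.505) = 428.28 kg/h.
Recycle F6 = 0.495×428.28 = 212 kg/h.
Combined feed F4 = 1130 + 212 = 1342 kg/h.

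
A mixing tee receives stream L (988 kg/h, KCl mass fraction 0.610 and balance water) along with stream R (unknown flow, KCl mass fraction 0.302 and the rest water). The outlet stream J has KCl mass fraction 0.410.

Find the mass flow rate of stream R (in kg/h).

1830 kg/h

Let R be the unknown flow. Total out = 988 + R.
KCl balance: 602.68 + 0.302·R = 0.410·(988 + R)
(0.302 − 0.410)·R = 0.410×988 − 602.68 = -197.6
R = -197.6 / -0.108 = 1829.6 kg/h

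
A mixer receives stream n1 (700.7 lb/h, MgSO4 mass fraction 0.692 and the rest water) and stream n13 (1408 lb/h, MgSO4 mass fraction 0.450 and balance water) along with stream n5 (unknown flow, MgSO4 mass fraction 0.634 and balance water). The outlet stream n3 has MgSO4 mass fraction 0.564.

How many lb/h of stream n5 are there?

1012 lb/h

Let n5 be the unknown flow. Total out = 2108.7 + n5.
MgSO4 balance: 1118.5 + 0.634·n5 = 0.564·(2108.7 + n5)
(0.634 − 0.564)·n5 = 0.564×2108.7 − 1118.5 = 70.822
n5 = 70.822 / 0.070 = 1011.7 lb/h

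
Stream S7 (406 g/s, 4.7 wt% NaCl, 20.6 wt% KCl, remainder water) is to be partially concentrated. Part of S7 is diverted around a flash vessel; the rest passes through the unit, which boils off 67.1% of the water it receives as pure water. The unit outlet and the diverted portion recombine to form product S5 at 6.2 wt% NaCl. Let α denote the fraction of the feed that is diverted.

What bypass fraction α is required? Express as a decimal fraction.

All 406×0.047 = 19.082 g/s of NaCl reaches S5, so S5 = 19.082/0.062 = 307.77 g/s and vapour = 98.226 g/s.
The evaporator receives (1−α)·406 of feed at 0.747 water and removes 0.671 of that water:
0.671×0.747×(1−α)×406 = 98.226
(1−α) = 98.226/203.5 = 0.4827;  α = 0.5173.

0.517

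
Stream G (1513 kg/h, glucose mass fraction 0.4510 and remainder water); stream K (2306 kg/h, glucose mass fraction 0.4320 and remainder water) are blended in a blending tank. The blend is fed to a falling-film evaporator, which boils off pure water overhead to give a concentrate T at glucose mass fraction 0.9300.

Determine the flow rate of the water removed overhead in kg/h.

glucose entering = 1513×0.451 + 2306×0.432 = 1678.6 kg/h.
All glucose reports to T, so T = 1678.6/0.930 = 1804.9 kg/h.
Total feed = 3819 kg/h; overhead = 3819 − 1804.9 = 2014.1 kg/h.

2014 kg/h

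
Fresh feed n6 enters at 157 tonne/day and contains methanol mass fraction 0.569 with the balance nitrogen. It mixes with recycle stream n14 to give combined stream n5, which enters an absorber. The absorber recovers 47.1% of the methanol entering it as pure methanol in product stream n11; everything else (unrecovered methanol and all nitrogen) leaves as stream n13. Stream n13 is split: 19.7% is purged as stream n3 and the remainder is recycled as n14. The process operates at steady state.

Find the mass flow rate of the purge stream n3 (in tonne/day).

nitrogen enters only via n6 and leaves only via the purge: 157×0.431 = 0.197×(nitrogen in n13), and the absorber passes all nitrogen, so nitrogen in n5 = nitrogen in n13 = 343.49 tonne/day.
methanol in n5: m_A = 157×0.569 + (1−0.197)·(1−0.471)·m_A, so m_A = 89.333/0.5752 = 155.3 tonne/day.
n13 = (1−0.471)×155.3 + 343.49 = 425.64 tonne/day.
Purge n3 = 0.197×425.64 = 83.852 tonne/day.

83.85 tonne/day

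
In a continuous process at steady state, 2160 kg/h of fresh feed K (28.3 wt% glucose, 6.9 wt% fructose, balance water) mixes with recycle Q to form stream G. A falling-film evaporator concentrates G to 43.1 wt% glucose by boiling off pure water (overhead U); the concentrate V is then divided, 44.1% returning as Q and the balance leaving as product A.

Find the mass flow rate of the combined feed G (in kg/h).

Overall glucose balance (none leaves overhead): glucose in fresh feed = glucose in product, i.e. 2160×0.283 = (1−0.441)·V·0.431.
V = 611.28/(0.431×0.559) = 2537.2 kg/h.
Recycle Q = 0.441×2537.2 = 1118.9 kg/h.
Combined feed G = 2160 + 1118.9 = 3278.9 kg/h.

3279 kg/h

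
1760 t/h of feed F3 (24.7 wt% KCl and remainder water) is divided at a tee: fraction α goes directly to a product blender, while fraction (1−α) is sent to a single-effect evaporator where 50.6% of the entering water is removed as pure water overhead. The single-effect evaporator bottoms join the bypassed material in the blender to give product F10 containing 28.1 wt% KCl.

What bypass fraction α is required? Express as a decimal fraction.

0.682

All 1760×0.247 = 434.72 t/h of KCl reaches F10, so F10 = 434.72/0.281 = 1547 t/h and vapour = 212.95 t/h.
The evaporator receives (1−α)·1760 of feed at 0.753 water and removes 0.506 of that water:
0.506×0.753×(1−α)×1760 = 212.95
(1−α) = 212.95/670.59 = 0.3176;  α = 0.6824.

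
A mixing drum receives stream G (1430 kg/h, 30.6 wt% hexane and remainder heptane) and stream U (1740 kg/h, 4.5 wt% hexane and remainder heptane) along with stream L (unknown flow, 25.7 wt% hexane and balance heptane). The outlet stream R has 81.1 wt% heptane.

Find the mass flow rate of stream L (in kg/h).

1224 kg/h

Let L be the unknown flow. Total out = 3170 + L.
heptane balance: 2654.1 + 0.743·L = 0.811·(3170 + L)
(0.743 − 0.811)·L = 0.811×3170 − 2654.1 = -83.25
L = -83.25 / -0.068 = 1224.3 kg/h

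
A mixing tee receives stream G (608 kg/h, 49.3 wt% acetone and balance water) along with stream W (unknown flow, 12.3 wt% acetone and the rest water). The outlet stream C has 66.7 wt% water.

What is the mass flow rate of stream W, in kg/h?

Let W be the unknown flow. Total out = 608 + W.
water balance: 308.26 + 0.877·W = 0.667·(608 + W)
(0.877 − 0.667)·W = 0.667×608 − 308.26 = 97.28
W = 97.28 / 0.210 = 463.24 kg/h

463.2 kg/h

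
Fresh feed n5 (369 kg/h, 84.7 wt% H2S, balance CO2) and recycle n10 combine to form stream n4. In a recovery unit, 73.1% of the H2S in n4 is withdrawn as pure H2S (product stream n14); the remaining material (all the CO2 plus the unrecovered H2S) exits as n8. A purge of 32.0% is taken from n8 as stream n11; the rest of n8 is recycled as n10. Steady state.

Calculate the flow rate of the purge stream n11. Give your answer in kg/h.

CO2 enters only via n5 and leaves only via the purge: 369×0.153 = 0.320×(CO2 in n8), and the recovery unit passes all CO2, so CO2 in n4 = CO2 in n8 = 176.43 kg/h.
H2S in n4: m_A = 369×0.847 + (1−0.320)·(1−0.731)·m_A, so m_A = 312.54/0.8171 = 382.51 kg/h.
n8 = (1−0.731)×382.51 + 176.43 = 279.32 kg/h.
Purge n11 = 0.320×279.32 = 89.384 kg/h.

89.38 kg/h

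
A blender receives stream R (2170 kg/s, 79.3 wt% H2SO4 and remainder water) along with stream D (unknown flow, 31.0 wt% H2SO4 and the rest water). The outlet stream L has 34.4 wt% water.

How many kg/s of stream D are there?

Let D be the unknown flow. Total out = 2170 + D.
water balance: 449.19 + 0.690·D = 0.344·(2170 + D)
(0.690 − 0.344)·D = 0.344×2170 − 449.19 = 297.29
D = 297.29 / 0.346 = 859.22 kg/s

859.2 kg/s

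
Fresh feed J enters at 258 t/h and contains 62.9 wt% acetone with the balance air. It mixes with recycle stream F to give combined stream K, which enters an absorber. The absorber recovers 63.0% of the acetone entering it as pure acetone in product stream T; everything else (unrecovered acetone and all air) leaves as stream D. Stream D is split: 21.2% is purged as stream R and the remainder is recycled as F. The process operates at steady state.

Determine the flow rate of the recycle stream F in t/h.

422.6 t/h

air enters only via J and leaves only via the purge: 258×0.371 = 0.212×(air in D), and the absorber passes all air, so air in K = air in D = 451.5 t/h.
acetone in K: m_A = 258×0.629 + (1−0.212)·(1−0.630)·m_A, so m_A = 162.28/0.7084 = 229.07 t/h.
D = (1−0.630)×229.07 + 451.5 = 536.26 t/h.
Recycle F = (1−0.212)×536.26 = 422.57 t/h.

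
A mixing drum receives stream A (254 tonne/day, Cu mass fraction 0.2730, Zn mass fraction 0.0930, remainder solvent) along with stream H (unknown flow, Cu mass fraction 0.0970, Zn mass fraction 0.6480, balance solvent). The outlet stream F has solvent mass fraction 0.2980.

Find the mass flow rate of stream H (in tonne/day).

1985 tonne/day

Let H be the unknown flow. Total out = 254 + H.
solvent balance: 161.04 + 0.255·H = 0.298·(254 + H)
(0.255 − 0.298)·H = 0.298×254 − 161.04 = -85.344
H = -85.344 / -0.043 = 1984.7 tonne/day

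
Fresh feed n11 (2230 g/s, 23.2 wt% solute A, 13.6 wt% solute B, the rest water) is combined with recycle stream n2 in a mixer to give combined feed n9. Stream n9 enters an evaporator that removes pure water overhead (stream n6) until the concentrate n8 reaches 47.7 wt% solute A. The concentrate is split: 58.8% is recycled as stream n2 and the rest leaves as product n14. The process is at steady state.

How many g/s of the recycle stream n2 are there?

Overall solute A balance (none leaves overhead): solute A in fresh feed = solute A in product, i.e. 2230×0.232 = (1−0.588)·n8·0.477.
n8 = 517.36/(0.477×0.412) = 2632.6 g/s.
Recycle n2 = 0.588×2632.6 = 1547.9 g/s.

1548 g/s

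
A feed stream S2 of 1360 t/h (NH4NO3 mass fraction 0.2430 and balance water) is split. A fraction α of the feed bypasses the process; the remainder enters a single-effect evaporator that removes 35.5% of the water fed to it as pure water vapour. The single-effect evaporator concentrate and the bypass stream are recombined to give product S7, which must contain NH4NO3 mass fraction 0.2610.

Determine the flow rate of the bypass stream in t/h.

All 1360×0.243 = 330.48 t/h of NH4NO3 reaches S7, so S7 = 330.48/0.261 = 1266.2 t/h and vapour = 93.793 t/h.
The evaporator receives (1−α)·1360 of feed at 0.757 water and removes 0.355 of that water:
0.355×0.757×(1−α)×1360 = 93.793
(1−α) = 93.793/365.48 = 0.2566;  α = 0.7434.
Bypass flow = 0.7434×1360 = 1011 t/h.

1011 t/h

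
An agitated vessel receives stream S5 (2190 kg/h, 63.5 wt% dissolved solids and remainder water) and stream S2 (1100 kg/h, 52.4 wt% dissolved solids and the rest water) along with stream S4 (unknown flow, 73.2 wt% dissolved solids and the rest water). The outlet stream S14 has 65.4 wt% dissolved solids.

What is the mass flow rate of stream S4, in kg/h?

Let S4 be the unknown flow. Total out = 3290 + S4.
dissolved solids balance: 1967.1 + 0.732·S4 = 0.654·(3290 + S4)
(0.732 − 0.654)·S4 = 0.654×3290 − 1967.1 = 184.61
S4 = 184.61 / 0.078 = 2366.8 kg/h

2367 kg/h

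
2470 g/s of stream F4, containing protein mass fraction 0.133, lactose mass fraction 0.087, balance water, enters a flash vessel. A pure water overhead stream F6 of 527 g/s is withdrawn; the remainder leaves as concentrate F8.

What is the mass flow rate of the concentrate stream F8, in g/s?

Concentrate = 2470 − 527 = 1943 g/s.

1943 g/s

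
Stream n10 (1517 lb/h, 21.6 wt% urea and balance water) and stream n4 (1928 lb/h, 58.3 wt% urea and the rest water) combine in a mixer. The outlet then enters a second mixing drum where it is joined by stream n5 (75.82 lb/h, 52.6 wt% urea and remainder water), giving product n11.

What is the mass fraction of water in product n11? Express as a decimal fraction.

0.576

Overall, product flow = 3520.8 lb/h.
water in = 1517×0.784 + 1928×0.417 + 75.82×0.474 = 2029.2 lb/h.
water fraction in n11 = 0.576.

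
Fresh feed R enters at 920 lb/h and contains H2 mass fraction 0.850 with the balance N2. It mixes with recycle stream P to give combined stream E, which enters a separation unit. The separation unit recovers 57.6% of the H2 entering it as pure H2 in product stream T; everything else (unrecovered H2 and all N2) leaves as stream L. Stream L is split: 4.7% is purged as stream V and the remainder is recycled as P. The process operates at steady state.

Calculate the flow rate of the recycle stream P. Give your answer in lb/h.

3328 lb/h

N2 enters only via R and leaves only via the purge: 920×0.150 = 0.047×(N2 in L), and the separation unit passes all N2, so N2 in E = N2 in L = 2936.2 lb/h.
H2 in E: m_A = 920×0.850 + (1−0.047)·(1−0.576)·m_A, so m_A = 782/0.5959 = 1312.2 lb/h.
L = (1−0.576)×1312.2 + 2936.2 = 3492.6 lb/h.
Recycle P = (1−0.047)×3492.6 = 3328.4 lb/h.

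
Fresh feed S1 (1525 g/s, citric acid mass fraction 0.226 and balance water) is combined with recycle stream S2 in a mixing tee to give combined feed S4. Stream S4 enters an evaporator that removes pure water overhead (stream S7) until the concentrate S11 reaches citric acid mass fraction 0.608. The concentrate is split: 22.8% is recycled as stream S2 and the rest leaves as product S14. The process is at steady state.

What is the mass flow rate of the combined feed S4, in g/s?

Overall citric acid balance (none leaves overhead): citric acid in fresh feed = citric acid in product, i.e. 1525×0.226 = (1−0.228)·S11·0.608.
S11 = 344.65/(0.608×0.772) = 734.27 g/s.
Recycle S2 = 0.228×734.27 = 167.41 g/s.
Combined feed S4 = 1525 + 167.41 = 1692.4 g/s.

1692 g/s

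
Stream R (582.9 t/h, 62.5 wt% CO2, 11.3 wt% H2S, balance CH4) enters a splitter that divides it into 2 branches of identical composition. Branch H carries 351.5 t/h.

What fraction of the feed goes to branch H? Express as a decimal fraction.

Fraction to H = 351.5/582.9 = 0.6030.

0.603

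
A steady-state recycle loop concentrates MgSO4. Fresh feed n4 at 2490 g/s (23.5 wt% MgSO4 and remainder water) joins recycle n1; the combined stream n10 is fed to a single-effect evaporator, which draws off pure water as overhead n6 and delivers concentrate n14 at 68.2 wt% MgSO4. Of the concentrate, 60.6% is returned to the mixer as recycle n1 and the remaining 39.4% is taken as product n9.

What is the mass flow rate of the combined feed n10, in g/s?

Overall MgSO4 balance (none leaves overhead): MgSO4 in fresh feed = MgSO4 in product, i.e. 2490×0.235 = (1−0.606)·n14·0.682.
n14 = 585.15/(0.682×0.394) = 2177.6 g/s.
Recycle n1 = 0.606×2177.6 = 1319.7 g/s.
Combined feed n10 = 2490 + 1319.7 = 3809.7 g/s.

3810 g/s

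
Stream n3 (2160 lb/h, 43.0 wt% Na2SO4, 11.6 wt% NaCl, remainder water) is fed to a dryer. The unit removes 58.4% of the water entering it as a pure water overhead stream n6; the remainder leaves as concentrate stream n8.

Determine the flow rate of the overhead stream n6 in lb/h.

water entering = 2160×0.454 = 980.64 lb/h; overhead removed = 0.584×980.64 = 572.69 lb/h.

572.7 lb/h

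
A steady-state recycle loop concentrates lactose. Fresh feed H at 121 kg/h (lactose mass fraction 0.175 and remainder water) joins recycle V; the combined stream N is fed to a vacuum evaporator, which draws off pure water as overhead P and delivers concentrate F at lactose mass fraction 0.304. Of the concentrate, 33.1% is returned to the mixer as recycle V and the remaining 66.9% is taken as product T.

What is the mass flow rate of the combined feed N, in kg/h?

155.5 kg/h

Overall lactose balance (none leaves overhead): lactose in fresh feed = lactose in product, i.e. 121×0.175 = (1−0.331)·F·0.304.
F = 21.175/(0.304×0.669) = 104.12 kg/h.
Recycle V = 0.331×104.12 = 34.463 kg/h.
Combined feed N = 121 + 34.463 = 155.46 kg/h.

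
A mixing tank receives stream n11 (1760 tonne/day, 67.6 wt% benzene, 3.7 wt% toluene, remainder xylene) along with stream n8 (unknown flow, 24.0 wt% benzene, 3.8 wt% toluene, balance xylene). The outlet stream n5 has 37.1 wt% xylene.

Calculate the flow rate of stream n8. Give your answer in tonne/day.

421.2 tonne/day

Let n8 be the unknown flow. Total out = 1760 + n8.
xylene balance: 505.12 + 0.722·n8 = 0.371·(1760 + n8)
(0.722 − 0.371)·n8 = 0.371×1760 − 505.12 = 147.84
n8 = 147.84 / 0.351 = 421.2 tonne/day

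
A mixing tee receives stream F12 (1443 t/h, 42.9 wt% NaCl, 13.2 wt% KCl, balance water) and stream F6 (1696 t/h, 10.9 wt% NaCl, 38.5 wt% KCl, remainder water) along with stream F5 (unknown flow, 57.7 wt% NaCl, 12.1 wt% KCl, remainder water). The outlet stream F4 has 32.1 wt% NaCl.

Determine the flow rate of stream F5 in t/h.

Let F5 be the unknown flow. Total out = 3139 + F5.
NaCl balance: 803.91 + 0.577·F5 = 0.321·(3139 + F5)
(0.577 − 0.321)·F5 = 0.321×3139 − 803.91 = 203.71
F5 = 203.71 / 0.256 = 795.73 t/h

795.7 t/h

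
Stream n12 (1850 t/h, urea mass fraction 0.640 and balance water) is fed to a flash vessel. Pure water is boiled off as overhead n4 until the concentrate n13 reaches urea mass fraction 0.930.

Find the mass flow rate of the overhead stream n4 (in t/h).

urea is conserved: 1850×0.640 = 1184 t/h all reports to the concentrate.
Concentrate = 1184/(target fraction) = 1273.1 t/h.
Overhead = 1850 − 1273.1 = 576.88 t/h.

576.9 t/h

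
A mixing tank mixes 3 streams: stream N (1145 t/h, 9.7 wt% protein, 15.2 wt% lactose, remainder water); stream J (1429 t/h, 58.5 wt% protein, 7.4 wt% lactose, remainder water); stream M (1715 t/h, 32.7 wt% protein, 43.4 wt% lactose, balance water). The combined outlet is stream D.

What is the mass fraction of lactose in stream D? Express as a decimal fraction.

0.239

Total flow out = 1145 + 1429 + 1715 = 4289 t/h.
lactose in = 1145×0.152 + 1429×0.074 + 1715×0.434 = 1024.1 t/h.
lactose mass fraction in D = 1024.1/4289 = 0.239.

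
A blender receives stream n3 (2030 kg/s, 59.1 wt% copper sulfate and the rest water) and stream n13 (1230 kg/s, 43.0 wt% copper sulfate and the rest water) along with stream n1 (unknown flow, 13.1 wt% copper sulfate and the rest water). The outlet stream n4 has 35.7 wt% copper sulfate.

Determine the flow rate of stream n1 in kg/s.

2499 kg/s

Let n1 be the unknown flow. Total out = 3260 + n1.
copper sulfate balance: 1728.6 + 0.131·n1 = 0.357·(3260 + n1)
(0.131 − 0.357)·n1 = 0.357×3260 − 1728.6 = -564.81
n1 = -564.81 / -0.226 = 2499.2 kg/s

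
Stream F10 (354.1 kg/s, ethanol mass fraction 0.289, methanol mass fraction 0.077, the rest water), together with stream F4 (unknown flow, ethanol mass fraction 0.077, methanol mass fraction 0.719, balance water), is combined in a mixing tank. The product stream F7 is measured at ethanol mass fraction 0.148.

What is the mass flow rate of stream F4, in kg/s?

Let F4 be the unknown flow. Total out = 354.1 + F4.
ethanol balance: 102.33 + 0.077·F4 = 0.148·(354.1 + F4)
(0.077 − 0.148)·F4 = 0.148×354.1 − 102.33 = -49.928
F4 = -49.928 / -0.071 = 703.21 kg/s

703.2 kg/s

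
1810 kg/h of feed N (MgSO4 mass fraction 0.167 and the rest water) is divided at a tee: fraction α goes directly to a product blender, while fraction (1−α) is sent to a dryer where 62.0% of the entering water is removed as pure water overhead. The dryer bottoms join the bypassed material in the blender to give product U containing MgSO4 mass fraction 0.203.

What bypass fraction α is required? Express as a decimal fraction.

All 1810×0.167 = 302.27 kg/h of MgSO4 reaches U, so U = 302.27/0.203 = 1489 kg/h and vapour = 320.99 kg/h.
The evaporator receives (1−α)·1810 of feed at 0.833 water and removes 0.620 of that water:
0.620×0.833×(1−α)×1810 = 320.99
(1−α) = 320.99/934.79 = 0.3434;  α = 0.6566.

0.657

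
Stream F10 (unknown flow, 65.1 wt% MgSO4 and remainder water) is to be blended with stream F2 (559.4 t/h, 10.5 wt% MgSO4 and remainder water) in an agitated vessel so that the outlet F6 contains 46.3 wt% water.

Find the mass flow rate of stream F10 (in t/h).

Let F10 be the unknown flow. Total out = 559.4 + F10.
water balance: 500.66 + 0.349·F10 = 0.463·(559.4 + F10)
(0.349 − 0.463)·F10 = 0.463×559.4 − 500.66 = -241.66
F10 = -241.66 / -0.114 = 2119.8 t/h

2120 t/h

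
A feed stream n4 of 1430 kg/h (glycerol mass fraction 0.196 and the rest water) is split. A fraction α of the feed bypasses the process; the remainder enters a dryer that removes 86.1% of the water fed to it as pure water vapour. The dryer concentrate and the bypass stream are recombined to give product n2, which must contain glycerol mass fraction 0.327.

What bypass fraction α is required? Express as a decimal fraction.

0.421

All 1430×0.196 = 280.28 kg/h of glycerol reaches n2, so n2 = 280.28/0.327 = 857.13 kg/h and vapour = 572.87 kg/h.
The evaporator receives (1−α)·1430 of feed at 0.804 water and removes 0.861 of that water:
0.861×0.804×(1−α)×1430 = 572.87
(1−α) = 572.87/989.91 = 0.5787;  α = 0.4213.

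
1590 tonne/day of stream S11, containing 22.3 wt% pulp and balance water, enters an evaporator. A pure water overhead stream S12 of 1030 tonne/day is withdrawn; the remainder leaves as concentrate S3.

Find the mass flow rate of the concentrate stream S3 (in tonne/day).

Concentrate = 1590 − 1030 = 560 tonne/day.

560 tonne/day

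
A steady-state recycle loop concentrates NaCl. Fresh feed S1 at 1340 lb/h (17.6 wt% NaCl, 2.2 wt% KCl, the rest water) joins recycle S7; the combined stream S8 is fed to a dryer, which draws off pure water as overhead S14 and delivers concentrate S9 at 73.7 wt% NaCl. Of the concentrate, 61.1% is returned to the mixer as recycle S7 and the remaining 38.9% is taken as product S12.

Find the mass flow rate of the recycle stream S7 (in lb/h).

502.6 lb/h

Overall NaCl balance (none leaves overhead): NaCl in fresh feed = NaCl in product, i.e. 1340×0.176 = (1−0.611)·S9·0.737.
S9 = 235.84/(0.737×0.389) = 822.62 lb/h.
Recycle S7 = 0.611×822.62 = 502.62 lb/h.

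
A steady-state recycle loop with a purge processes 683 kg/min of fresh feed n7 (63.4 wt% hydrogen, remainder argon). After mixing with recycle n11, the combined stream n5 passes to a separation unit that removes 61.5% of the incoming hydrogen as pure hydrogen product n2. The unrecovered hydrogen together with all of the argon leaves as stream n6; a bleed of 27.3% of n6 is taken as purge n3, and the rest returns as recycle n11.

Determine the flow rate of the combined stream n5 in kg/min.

1517 kg/min

argon enters only via n7 and leaves only via the purge: 683×0.366 = 0.273×(argon in n6), and the separation unit passes all argon, so argon in n5 = argon in n6 = 915.67 kg/min.
hydrogen in n5: m_A = 683×0.634 + (1−0.273)·(1−0.615)·m_A, so m_A = 433.02/0.7201 = 601.33 kg/min.
n5 = 601.33 + 915.67 = 1517 kg/min.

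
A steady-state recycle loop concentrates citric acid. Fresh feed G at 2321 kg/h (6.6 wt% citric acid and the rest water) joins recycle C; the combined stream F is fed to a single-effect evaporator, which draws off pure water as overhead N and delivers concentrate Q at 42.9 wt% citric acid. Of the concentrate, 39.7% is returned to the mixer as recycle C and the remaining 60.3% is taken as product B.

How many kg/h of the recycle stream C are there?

235.1 kg/h

Overall citric acid balance (none leaves overhead): citric acid in fresh feed = citric acid in product, i.e. 2321×0.066 = (1−0.397)·Q·0.429.
Q = 153.19/(0.429×0.603) = 592.17 kg/h.
Recycle C = 0.397×592.17 = 235.09 kg/h.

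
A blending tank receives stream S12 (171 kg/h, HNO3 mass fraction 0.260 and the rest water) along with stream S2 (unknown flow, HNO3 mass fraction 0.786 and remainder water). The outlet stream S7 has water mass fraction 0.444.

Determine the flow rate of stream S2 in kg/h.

220.1 kg/h

Let S2 be the unknown flow. Total out = 171 + S2.
water balance: 126.54 + 0.214·S2 = 0.444·(171 + S2)
(0.214 − 0.444)·S2 = 0.444×171 − 126.54 = -50.616
S2 = -50.616 / -0.230 = 220.07 kg/h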